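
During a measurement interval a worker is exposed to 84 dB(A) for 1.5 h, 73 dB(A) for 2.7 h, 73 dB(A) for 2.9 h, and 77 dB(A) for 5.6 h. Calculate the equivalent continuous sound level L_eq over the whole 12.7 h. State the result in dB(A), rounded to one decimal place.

The energy average is taken in the linear domain: L_eq = 10·log₁₀[(Σ tᵢ·10^(Lᵢ/10))/T], T = 12.7 h.
Σ tᵢ·10^(Lᵢ/10) = 1.5·10^(84/10) + 2.7·10^(73/10) + 2.9·10^(73/10) + 5.6·10^(77/10) = 7.692e+08.
L_eq = 10·log₁₀(7.692e+08/12.7) = 77.82 dB(A).

77.8 dB(A)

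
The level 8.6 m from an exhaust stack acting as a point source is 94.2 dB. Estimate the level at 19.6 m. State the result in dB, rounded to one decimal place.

87.0 dB

For a point source, L₂ = L₁ − 20·log₁₀(r₂/r₁).
L₂ = 94.2 − 20·log₁₀(19.6/8.6) = 94.2 − 7.155 = 87.04 dB.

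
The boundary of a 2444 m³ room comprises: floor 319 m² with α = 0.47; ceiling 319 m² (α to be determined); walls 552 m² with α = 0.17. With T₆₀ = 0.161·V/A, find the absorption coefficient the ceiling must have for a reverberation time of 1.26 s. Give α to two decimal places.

Required total absorption A = 0.161·2444/1.26 = 312.29 m².
Absorption from the other surfaces = 319·0.47 + 552·0.17 = 243.77 m², so the ceiling must supply 68.52 m² over 319 m².
α = 68.52/319 = 0.215.

0.21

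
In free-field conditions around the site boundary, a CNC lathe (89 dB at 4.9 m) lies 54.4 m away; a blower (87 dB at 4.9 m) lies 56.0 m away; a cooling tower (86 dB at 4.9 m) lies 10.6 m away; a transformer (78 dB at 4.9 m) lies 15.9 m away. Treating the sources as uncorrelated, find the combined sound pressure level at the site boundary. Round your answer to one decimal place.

Apply inverse-square spreading to bring every level to the receiver, then sum 10^(L/10).
CNC lathe: 89 − 20·log₁₀(54.4/4.9) = 89 − 20.91 = 68.09 dB.
blower: 87 − 20·log₁₀(56.0/4.9) = 87 − 21.16 = 65.84 dB.
cooling tower: 86 − 20·log₁₀(10.6/4.9) = 86 − 6.70 = 79.30 dB.
transformer: 78 − 20·log₁₀(15.9/4.9) = 78 − 10.22 = 67.78 dB.
Σ 10^(L/10) = 1.013e+08 → L_total = 10·log₁₀(1.013e+08) = 80.06 dB.

80.1 dB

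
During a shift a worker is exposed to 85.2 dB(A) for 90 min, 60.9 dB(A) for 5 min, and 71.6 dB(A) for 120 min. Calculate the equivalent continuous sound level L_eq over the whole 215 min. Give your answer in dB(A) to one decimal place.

81.7 dB(A)

The energy average is taken in the linear domain: L_eq = 10·log₁₀[(Σ tᵢ·10^(Lᵢ/10))/T], T = 215 min.
Σ tᵢ·10^(Lᵢ/10) = 90·10^(85.2/10) + 5·10^(60.9/10) + 120·10^(71.6/10) = 3.154e+10.
L_eq = 10·log₁₀(3.154e+10/215) = 81.66 dB(A).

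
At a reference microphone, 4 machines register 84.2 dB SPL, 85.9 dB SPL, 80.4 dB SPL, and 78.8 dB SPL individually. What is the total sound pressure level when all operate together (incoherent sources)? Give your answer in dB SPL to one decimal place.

89.2 dB SPL

For uncorrelated sources the intensities add, so convert each level to linear form, sum, and take 10·log₁₀ of the total.
Σ 10^(L/10) = 10^(84.2/10) + 10^(85.9/10) + 10^(80.4/10) + 10^(78.8/10) = 8.376e+08.
L_total = 10·log₁₀(8.376e+08) = 89.23 dB SPL.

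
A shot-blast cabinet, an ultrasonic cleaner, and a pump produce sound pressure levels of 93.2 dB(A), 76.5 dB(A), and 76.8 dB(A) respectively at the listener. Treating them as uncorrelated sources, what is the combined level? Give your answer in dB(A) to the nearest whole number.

For uncorrelated sources the intensities add, so convert each level to linear form, sum, and take 10·log₁₀ of the total.
Σ 10^(L/10) = 10^(93.2/10) + 10^(76.5/10) + 10^(76.8/10) = 2.182e+09.
L_total = 10·log₁₀(2.182e+09) = 93.39 dB(A).

93 dB(A)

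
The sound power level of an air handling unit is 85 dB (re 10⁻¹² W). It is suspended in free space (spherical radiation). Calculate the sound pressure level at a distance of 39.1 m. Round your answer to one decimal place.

The power spreads over a sphere of area 4π·r², so L_p = L_w − 10·log₁₀(4π·r²).
4π·r² = 1.921e+04 m², 10·log₁₀ of that is 42.836 dB.
L_p = 85 − 42.836 = 42.16 dB.

42.2 dB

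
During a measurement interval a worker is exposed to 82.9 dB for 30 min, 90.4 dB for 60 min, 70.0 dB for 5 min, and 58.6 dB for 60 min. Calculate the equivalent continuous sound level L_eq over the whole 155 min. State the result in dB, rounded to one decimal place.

L_eq = 10·log₁₀[(1/T)·Σ tᵢ·10^(Lᵢ/10)] with T = 155 min.
Σ tᵢ·10^(Lᵢ/10) = 30·10^(82.9/10) + 60·10^(90.4/10) + 5·10^(70.0/10) + 60·10^(58.6/10) = 7.173e+10.
L_eq = 10·log₁₀(7.173e+10/155) = 86.65 dB.

86.7 dB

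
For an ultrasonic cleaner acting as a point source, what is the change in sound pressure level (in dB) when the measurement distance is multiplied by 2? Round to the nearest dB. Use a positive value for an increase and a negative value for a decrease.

With spherical spreading the level changes by −20·log₁₀(r₂/r₁).
ΔL = −20·log₁₀(2) = -6.02 dB.

-6 dB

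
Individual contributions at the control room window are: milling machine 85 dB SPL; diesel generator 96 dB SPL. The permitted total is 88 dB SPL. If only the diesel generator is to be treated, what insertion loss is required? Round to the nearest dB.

The untreated sources together contribute 10^(85/10) = 3.162e+08, i.e. 85.00 dB SPL.
The limit corresponds to 10^(88/10) = 6.310e+08; subtracting the fixed part leaves 3.147e+08 for the diesel generator, i.e. 84.98 dB SPL.
Required insertion loss = 96 − 84.98 = 11.02 dB.

11 dB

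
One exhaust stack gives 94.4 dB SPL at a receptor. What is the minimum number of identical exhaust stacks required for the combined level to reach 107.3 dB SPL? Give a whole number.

Need L₁ + 10·log₁₀ N ≥ 107.3, i.e. log₁₀ N ≥ 1.29.
N ≥ 10^(12.9/10) = 19.498, so N = 20.

20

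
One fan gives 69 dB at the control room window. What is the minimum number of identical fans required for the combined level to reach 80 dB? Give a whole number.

13

The shortfall is 80 − 69 = 11.0 dB, and N units add 10·log₁₀ N, so need 10·log₁₀ N ≥ 11.0.
N ≥ 10^(11.0/10) = 12.589, so N = 13.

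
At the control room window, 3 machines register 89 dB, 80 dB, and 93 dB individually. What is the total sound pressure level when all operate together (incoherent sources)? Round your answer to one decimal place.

94.6 dB

Incoherent sources combine by intensity addition: L_total = 10·log₁₀(Σ 10^(L_i/10)).
Σ 10^(L/10) = 10^(89/10) + 10^(80/10) + 10^(93/10) = 2.890e+09.
L_total = 10·log₁₀(2.890e+09) = 94.61 dB.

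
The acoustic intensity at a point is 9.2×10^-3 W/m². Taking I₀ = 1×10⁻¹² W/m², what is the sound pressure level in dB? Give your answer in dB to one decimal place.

L = 10·log₁₀(I/I₀) = 10·log₁₀(9.2×10^-3/10⁻¹²) = 10·log₁₀(9.2×10^9).
L = 10·(0.9638 + 9) = 99.64 dB.

99.6 dB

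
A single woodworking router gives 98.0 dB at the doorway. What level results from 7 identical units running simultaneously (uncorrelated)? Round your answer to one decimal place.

106.5 dB

N identical incoherent sources raise the level by 10·log₁₀ N.
L_total = 98.0 + 10·log₁₀(7) = 98.0 + 8.451 = 106.45 dB.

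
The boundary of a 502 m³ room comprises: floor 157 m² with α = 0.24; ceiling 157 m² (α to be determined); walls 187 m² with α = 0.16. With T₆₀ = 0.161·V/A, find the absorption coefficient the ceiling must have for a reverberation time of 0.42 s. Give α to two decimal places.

0.80

Required total absorption A = 0.161·502/0.42 = 192.43 m².
Absorption from the other surfaces = 157·0.24 + 187·0.16 = 67.60 m², so the ceiling must supply 124.83 m² over 157 m².
α = 124.83/157 = 0.795.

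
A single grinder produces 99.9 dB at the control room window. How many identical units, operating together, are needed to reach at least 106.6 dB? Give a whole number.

5

N identical sources give L₁ + 10·log₁₀ N, so require 10·log₁₀ N ≥ 106.6 − 99.9 = 6.7 dB.
N ≥ 10^(6.7/10) = 4.677, so N = 5.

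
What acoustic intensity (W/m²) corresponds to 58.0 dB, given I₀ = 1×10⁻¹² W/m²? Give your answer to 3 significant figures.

6.31e-07 W/m²

L = 10·log₁₀(I/I₀) ⇒ I = I₀·10^(L/10) = 10⁻¹² × 10^5.80.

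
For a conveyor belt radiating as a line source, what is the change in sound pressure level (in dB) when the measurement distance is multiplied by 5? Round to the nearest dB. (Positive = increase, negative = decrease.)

Line-source spreading: ΔL = −10·log₁₀(r₂/r₁).
ΔL = −10·log₁₀(5) = -6.99 dB.

-7 dB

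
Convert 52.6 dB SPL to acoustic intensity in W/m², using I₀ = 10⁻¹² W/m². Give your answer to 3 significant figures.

1.82e-07 W/m²

L = 10·log₁₀(I/I₀) ⇒ I = I₀·10^(L/10) = 10⁻¹² × 10^5.26.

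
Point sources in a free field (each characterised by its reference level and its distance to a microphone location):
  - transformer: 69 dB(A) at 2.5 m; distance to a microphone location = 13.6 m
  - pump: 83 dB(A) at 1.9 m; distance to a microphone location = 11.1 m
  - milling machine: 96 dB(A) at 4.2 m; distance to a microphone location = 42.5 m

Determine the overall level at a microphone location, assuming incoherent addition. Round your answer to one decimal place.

76.5 dB(A)

First find each source's level at the receiver (point-source: −20·log₁₀(r/r_ref)), then combine on an intensity basis.
transformer: 69 − 20·log₁₀(13.6/2.5) = 69 − 14.71 = 54.29 dB(A).
pump: 83 − 20·log₁₀(11.1/1.9) = 83 − 15.33 = 67.67 dB(A).
milling machine: 96 − 20·log₁₀(42.5/4.2) = 96 − 20.10 = 75.90 dB(A).
Σ 10^(L/10) = 4.499e+07 → L_total = 10·log₁₀(4.499e+07) = 76.53 dB(A).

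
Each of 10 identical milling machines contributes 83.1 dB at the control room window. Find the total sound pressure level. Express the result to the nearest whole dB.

L_total = L₁ + 10·log₁₀ N for N identical incoherent sources.
L_total = 83.1 + 10·log₁₀(10) = 83.1 + 10.000 = 93.10 dB.

93 dB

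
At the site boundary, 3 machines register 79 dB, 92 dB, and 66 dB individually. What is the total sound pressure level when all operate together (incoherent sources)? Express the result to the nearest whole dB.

For uncorrelated sources the intensities add, so convert each level to linear form, sum, and take 10·log₁₀ of the total.
Σ 10^(L/10) = 10^(79/10) + 10^(92/10) + 10^(66/10) = 1.668e+09.
L_total = 10·log₁₀(1.668e+09) = 92.22 dB.

92 dB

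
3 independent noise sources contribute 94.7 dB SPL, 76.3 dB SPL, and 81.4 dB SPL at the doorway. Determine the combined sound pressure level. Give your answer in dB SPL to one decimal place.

95.0 dB SPL

For uncorrelated sources the intensities add, so convert each level to linear form, sum, and take 10·log₁₀ of the total.
Σ 10^(L/10) = 10^(94.7/10) + 10^(76.3/10) + 10^(81.4/10) = 3.132e+09.
L_total = 10·log₁₀(3.132e+09) = 94.96 dB SPL.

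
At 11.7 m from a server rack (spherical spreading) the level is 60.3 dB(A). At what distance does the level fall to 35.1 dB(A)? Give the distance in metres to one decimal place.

212.9 m

Point-source spreading drops the level by 20·log₁₀(r₂/r₁); inverting, r₂/r₁ = 10^(ΔL/20).
r₂ = 11.7·10^((60.3−35.1)/20) = 11.7·10^(25.2/20) = 212.91 m.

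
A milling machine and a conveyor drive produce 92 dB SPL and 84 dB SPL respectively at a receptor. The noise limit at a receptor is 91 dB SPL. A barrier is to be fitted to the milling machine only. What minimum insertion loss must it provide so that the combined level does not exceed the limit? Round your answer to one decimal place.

2.0 dB

Fixed contribution from the other source: Σ 10^(L/10) = 10^(84/10) = 2.512e+08 (84.00 dB SPL).
To meet 91 dB SPL overall, the treated milling machine may contribute at most 10^(91/10) − 2.512e+08 = 1.008e+09, i.e. 90.03 dB SPL.
So the milling machine must be reduced from 92 to 90.03 dB SPL: IL = 1.97 dB.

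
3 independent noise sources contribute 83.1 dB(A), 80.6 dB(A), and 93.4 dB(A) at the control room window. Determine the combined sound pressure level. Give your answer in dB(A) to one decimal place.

For uncorrelated sources the intensities add, so convert each level to linear form, sum, and take 10·log₁₀ of the total.
Σ 10^(L/10) = 10^(83.1/10) + 10^(80.6/10) + 10^(93.4/10) = 2.507e+09.
L_total = 10·log₁₀(2.507e+09) = 93.99 dB(A).

94.0 dB(A)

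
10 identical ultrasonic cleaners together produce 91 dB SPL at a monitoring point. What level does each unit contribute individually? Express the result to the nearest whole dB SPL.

81 dB SPL

Dividing the total intensity by 10 lowers the level by 10·log₁₀ 10 = 10.000 dB: L₁ = 91 − 10.000.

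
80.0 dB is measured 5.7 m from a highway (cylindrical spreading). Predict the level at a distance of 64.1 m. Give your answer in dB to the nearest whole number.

69 dB

Line-source attenuation: ΔL = 10·log₁₀(r₂/r₁) = 10·log₁₀(64.1/5.7) = 10.510 dB.
L₂ = 80.0 − 10·log₁₀(64.1/5.7) = 80.0 − 10.510 = 69.49 dB.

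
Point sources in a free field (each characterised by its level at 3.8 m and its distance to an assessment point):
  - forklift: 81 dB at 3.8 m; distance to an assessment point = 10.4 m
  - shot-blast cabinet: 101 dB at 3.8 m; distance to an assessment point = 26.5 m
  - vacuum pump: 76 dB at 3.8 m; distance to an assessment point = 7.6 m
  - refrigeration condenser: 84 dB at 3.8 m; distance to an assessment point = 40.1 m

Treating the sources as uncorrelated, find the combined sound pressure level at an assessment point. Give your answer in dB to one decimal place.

84.6 dB

First find each source's level at the receiver (point-source: −20·log₁₀(r/r_ref)), then combine on an intensity basis.
forklift: 81 − 20·log₁₀(10.4/3.8) = 81 − 8.74 = 72.26 dB.
shot-blast cabinet: 101 − 20·log₁₀(26.5/3.8) = 101 − 16.87 = 84.13 dB.
vacuum pump: 76 − 20·log₁₀(7.6/3.8) = 76 − 6.02 = 69.98 dB.
refrigeration condenser: 84 − 20·log₁₀(40.1/3.8) = 84 − 20.47 = 63.53 dB.
Σ 10^(L/10) = 2.879e+08 → L_total = 10·log₁₀(2.879e+08) = 84.59 dB.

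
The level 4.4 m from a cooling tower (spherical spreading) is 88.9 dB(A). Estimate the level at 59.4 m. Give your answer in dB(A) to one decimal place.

66.3 dB(A)

For a point source, L₂ = L₁ − 20·log₁₀(r₂/r₁).
L₂ = 88.9 − 20·log₁₀(59.4/4.4) = 88.9 − 22.607 = 66.29 dB(A).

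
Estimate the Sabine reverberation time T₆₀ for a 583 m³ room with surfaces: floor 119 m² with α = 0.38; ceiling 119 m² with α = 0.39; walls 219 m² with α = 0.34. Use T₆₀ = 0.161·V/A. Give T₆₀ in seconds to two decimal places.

0.57 s

Summing Sᵢαᵢ: 119·0.38 + 119·0.39 + 219·0.34 = 166.09 m².
T₆₀ = 0.161 × 583 / 166.09 = 0.565 s.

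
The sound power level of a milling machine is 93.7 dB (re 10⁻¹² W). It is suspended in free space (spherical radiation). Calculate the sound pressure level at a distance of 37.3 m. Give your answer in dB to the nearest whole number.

L_p = L_w − 10·log₁₀(4π·r²) with r = 37.3 m.
4π·r² = 1.748e+04 m², 10·log₁₀ of that is 42.426 dB.
L_p = 93.7 − 42.426 = 51.27 dB.

51 dB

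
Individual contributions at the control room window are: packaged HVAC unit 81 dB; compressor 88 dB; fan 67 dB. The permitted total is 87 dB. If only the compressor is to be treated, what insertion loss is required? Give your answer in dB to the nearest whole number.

2 dB

The untreated sources together contribute 10^(81/10) + 10^(67/10) = 1.309e+08, i.e. 81.17 dB.
The limit corresponds to 10^(87/10) = 5.012e+08; subtracting the fixed part leaves 3.703e+08 for the compressor, i.e. 85.69 dB.
So the compressor must be reduced from 88 to 85.69 dB: IL = 2.31 dB.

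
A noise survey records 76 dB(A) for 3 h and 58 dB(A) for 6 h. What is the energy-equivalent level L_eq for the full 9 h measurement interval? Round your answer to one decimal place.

71.4 dB(A)

Weight each interval's intensity by its duration and average over T = 9 h:
Σ tᵢ·10^(Lᵢ/10) = 3·10^(76/10) + 6·10^(58/10) = 1.232e+08.
L_eq = 10·log₁₀(1.232e+08/9) = 71.36 dB(A).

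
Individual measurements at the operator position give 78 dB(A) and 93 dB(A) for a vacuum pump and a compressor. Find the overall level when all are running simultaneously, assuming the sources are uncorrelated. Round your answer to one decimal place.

For uncorrelated sources the intensities add, so convert each level to linear form, sum, and take 10·log₁₀ of the total.
Σ 10^(L/10) = 10^(78/10) + 10^(93/10) = 2.058e+09.
L_total = 10·log₁₀(2.058e+09) = 93.14 dB(A).

93.1 dB(A)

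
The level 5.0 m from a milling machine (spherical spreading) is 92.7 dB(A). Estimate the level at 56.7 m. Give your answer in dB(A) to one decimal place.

71.6 dB(A)

Spherical spreading from a point source gives a 20·log₁₀(r₂/r₁) drop.
L₂ = 92.7 − 20·log₁₀(56.7/5.0) = 92.7 − 21.092 = 71.61 dB(A).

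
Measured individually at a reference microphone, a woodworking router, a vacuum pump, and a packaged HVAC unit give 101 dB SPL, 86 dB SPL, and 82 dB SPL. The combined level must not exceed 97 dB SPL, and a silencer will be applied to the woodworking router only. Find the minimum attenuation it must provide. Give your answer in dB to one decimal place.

Everything except the woodworking router sums to 10^(86/10) + 10^(82/10) = 5.566e+08 in linear terms, 87.46 dB SPL.
The limit corresponds to 10^(97/10) = 5.012e+09; subtracting the fixed part leaves 4.455e+09 for the woodworking router, i.e. 96.49 dB SPL.
Required insertion loss = 101 − 96.49 = 4.51 dB.

4.5 dB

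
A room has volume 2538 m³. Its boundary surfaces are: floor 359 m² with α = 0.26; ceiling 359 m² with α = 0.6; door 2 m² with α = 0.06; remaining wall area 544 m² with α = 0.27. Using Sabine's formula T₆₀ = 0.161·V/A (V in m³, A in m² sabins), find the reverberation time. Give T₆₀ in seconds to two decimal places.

A = Σ Sᵢαᵢ = 359·0.26 + 359·0.6 + 2·0.06 + 544·0.27 = 455.74 m².
T₆₀ = 0.161·V/A = 0.161·2538/455.74 = 0.897 s.

0.90 s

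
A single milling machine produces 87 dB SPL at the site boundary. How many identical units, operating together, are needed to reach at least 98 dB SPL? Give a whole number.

13

Need L₁ + 10·log₁₀ N ≥ 98, i.e. log₁₀ N ≥ 1.10.
N ≥ 10^(11.0/10) = 12.589, so N = 13.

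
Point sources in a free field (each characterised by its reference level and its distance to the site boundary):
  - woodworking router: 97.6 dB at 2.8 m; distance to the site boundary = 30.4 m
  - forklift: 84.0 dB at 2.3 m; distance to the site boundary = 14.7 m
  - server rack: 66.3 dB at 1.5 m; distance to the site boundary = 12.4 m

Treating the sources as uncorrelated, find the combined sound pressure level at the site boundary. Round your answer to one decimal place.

77.4 dB

Propagate each source to the receiver with L = L_ref − 20·log₁₀(r/r_ref), then add intensities.
woodworking router: 97.6 − 20·log₁₀(30.4/2.8) = 97.6 − 20.71 = 76.89 dB.
forklift: 84.0 − 20·log₁₀(14.7/2.3) = 84.0 − 16.11 = 67.89 dB.
server rack: 66.3 − 20·log₁₀(12.4/1.5) = 66.3 − 18.35 = 47.95 dB.
Σ 10^(L/10) = 5.503e+07 → L_total = 10·log₁₀(5.503e+07) = 77.41 dB.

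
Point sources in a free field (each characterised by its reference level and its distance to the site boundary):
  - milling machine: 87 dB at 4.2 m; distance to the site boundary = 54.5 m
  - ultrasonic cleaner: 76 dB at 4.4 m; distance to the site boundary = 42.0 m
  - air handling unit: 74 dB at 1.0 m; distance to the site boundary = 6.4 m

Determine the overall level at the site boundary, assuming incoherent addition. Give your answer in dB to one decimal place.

66.0 dB

First find each source's level at the receiver (point-source: −20·log₁₀(r/r_ref)), then combine on an intensity basis.
milling machine: 87 − 20·log₁₀(54.5/4.2) = 87 − 22.26 = 64.74 dB.
ultrasonic cleaner: 76 − 20·log₁₀(42.0/4.4) = 76 − 19.60 = 56.40 dB.
air handling unit: 74 − 20·log₁₀(6.4/1.0) = 74 − 16.12 = 57.88 dB.
Σ 10^(L/10) = 4.027e+06 → L_total = 10·log₁₀(4.027e+06) = 66.05 dB.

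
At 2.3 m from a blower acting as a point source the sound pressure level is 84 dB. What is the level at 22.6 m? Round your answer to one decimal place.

Spherical spreading from a point source gives a 20·log₁₀(r₂/r₁) drop.
L₂ = 84 − 20·log₁₀(22.6/2.3) = 84 − 19.848 = 64.15 dB.

64.2 dB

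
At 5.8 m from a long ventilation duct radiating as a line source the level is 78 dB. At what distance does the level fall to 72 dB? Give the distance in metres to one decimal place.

The 6.0 dB drop corresponds to a distance ratio of 10^(6.0/10) for a line source.
r₂ = 5.8·10^((78−72)/10) = 5.8·10^(6.0/10) = 23.09 m.

23.1 m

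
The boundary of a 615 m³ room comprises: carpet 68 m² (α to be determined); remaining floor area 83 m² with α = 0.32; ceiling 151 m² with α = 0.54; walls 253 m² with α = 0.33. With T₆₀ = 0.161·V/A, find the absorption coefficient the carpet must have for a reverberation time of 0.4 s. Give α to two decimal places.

A = 0.161·V/T₆₀ = 0.161·615/0.4 = 247.54 m² sabins.
Absorption from the other surfaces = 83·0.32 + 151·0.54 + 253·0.33 = 191.59 m², so the carpet must supply 55.95 m² over 68 m².
α = 55.95/68 = 0.823.

0.82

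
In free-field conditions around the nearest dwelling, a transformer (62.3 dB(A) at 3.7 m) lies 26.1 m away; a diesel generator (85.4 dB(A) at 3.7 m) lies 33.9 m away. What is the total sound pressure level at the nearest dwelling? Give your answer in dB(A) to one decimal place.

66.2 dB(A)

Apply inverse-square spreading to bring every level to the receiver, then sum 10^(L/10).
transformer: 62.3 − 20·log₁₀(26.1/3.7) = 62.3 − 16.97 = 45.33 dB(A).
diesel generator: 85.4 − 20·log₁₀(33.9/3.7) = 85.4 − 19.24 = 66.16 dB(A).
Σ 10^(L/10) = 4.165e+06 → L_total = 10·log₁₀(4.165e+06) = 66.20 dB(A).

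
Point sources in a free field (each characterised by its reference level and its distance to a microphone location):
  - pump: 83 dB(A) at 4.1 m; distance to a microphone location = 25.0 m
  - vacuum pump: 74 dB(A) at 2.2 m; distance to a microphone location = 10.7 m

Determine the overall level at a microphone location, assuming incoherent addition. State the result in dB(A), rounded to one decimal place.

68.1 dB(A)

Propagate each source to the receiver with L = L_ref − 20·log₁₀(r/r_ref), then add intensities.
pump: 83 − 20·log₁₀(25.0/4.1) = 83 − 15.70 = 67.30 dB(A).
vacuum pump: 74 − 20·log₁₀(10.7/2.2) = 74 − 13.74 = 60.26 dB(A).
Σ 10^(L/10) = 6.428e+06 → L_total = 10·log₁₀(6.428e+06) = 68.08 dB(A).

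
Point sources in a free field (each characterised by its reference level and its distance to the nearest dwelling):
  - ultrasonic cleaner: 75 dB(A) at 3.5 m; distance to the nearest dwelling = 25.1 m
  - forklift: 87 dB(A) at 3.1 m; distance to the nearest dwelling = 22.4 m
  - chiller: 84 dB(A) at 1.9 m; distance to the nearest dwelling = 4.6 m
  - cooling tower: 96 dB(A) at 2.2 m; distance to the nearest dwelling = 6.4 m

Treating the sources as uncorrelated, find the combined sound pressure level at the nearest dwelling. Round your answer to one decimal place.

First find each source's level at the receiver (point-source: −20·log₁₀(r/r_ref)), then combine on an intensity basis.
ultrasonic cleaner: 75 − 20·log₁₀(25.1/3.5) = 75 − 17.11 = 57.89 dB(A).
forklift: 87 − 20·log₁₀(22.4/3.1) = 87 − 17.18 = 69.82 dB(A).
chiller: 84 − 20·log₁₀(4.6/1.9) = 84 − 7.68 = 76.32 dB(A).
cooling tower: 96 − 20·log₁₀(6.4/2.2) = 96 − 9.28 = 86.72 dB(A).
Σ 10^(L/10) = 5.235e+08 → L_total = 10·log₁₀(5.235e+08) = 87.19 dB(A).

87.2 dB(A)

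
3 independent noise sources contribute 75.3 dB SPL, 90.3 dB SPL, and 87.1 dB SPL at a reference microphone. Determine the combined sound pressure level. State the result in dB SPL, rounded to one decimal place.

92.1 dB SPL

Incoherent sources combine by intensity addition: L_total = 10·log₁₀(Σ 10^(L_i/10)).
Σ 10^(L/10) = 10^(75.3/10) + 10^(90.3/10) + 10^(87.1/10) = 1.618e+09.
L_total = 10·log₁₀(1.618e+09) = 92.09 dB SPL.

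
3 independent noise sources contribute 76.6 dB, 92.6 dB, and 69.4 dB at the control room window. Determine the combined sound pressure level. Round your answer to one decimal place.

Incoherent sources combine by intensity addition: L_total = 10·log₁₀(Σ 10^(L_i/10)).
Σ 10^(L/10) = 10^(76.6/10) + 10^(92.6/10) + 10^(69.4/10) = 1.874e+09.
L_total = 10·log₁₀(1.874e+09) = 92.73 dB.

92.7 dB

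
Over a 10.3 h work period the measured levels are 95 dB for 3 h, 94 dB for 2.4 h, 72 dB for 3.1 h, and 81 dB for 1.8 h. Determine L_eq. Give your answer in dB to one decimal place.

Weight each interval's intensity by its duration and average over T = 10.3 h:
Σ tᵢ·10^(Lᵢ/10) = 3·10^(95/10) + 2.4·10^(94/10) + 3.1·10^(72/10) + 1.8·10^(81/10) = 1.579e+10.
L_eq = 10·log₁₀(1.579e+10/10.3) = 91.86 dB.

91.9 dB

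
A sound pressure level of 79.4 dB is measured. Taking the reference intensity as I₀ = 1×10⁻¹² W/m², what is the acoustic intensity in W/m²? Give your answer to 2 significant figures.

I/I₀ = 10^(79.4/10) = 8.71e+07, so I = 8.71e+07 × 10⁻¹² W/m².

8.7e-05 W/m²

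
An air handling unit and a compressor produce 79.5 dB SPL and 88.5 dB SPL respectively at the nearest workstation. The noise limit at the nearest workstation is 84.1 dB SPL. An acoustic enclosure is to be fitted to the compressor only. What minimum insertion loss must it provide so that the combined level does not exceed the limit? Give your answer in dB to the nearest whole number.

The untreated sources together contribute 10^(79.5/10) = 8.913e+07, i.e. 79.50 dB SPL.
The limit corresponds to 10^(84.1/10) = 2.570e+08; subtracting the fixed part leaves 1.679e+08 for the compressor, i.e. 82.25 dB SPL.
So the compressor must be reduced from 88.5 to 82.25 dB SPL: IL = 6.25 dB.

6 dB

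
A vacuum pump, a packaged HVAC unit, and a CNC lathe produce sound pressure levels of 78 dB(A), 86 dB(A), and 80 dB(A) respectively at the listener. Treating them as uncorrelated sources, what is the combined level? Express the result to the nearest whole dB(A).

For uncorrelated sources the intensities add, so convert each level to linear form, sum, and take 10·log₁₀ of the total.
Σ 10^(L/10) = 10^(78/10) + 10^(86/10) + 10^(80/10) = 5.612e+08.
L_total = 10·log₁₀(5.612e+08) = 87.49 dB(A).

87 dB(A)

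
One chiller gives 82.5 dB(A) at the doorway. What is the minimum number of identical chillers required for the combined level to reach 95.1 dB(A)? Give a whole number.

N identical sources give L₁ + 10·log₁₀ N, so require 10·log₁₀ N ≥ 95.1 − 82.5 = 12.6 dB.
N ≥ 10^(12.6/10) = 18.197, so N = 19.

19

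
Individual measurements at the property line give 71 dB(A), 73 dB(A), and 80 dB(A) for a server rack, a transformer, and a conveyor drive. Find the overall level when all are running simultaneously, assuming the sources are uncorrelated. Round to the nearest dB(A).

Incoherent sources combine by intensity addition: L_total = 10·log₁₀(Σ 10^(L_i/10)).
Σ 10^(L/10) = 10^(71/10) + 10^(73/10) + 10^(80/10) = 1.325e+08.
L_total = 10·log₁₀(1.325e+08) = 81.22 dB(A).

81 dB(A)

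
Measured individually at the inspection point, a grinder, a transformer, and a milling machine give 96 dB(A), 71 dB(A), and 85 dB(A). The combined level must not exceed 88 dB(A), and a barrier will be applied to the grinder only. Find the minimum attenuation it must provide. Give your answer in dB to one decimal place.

11.2 dB

Everything except the grinder sums to 10^(71/10) + 10^(85/10) = 3.288e+08 in linear terms, 85.17 dB(A).
The limit corresponds to 10^(88/10) = 6.310e+08; subtracting the fixed part leaves 3.021e+08 for the grinder, i.e. 84.80 dB(A).
So the grinder must be reduced from 96 to 84.80 dB(A): IL = 11.20 dB.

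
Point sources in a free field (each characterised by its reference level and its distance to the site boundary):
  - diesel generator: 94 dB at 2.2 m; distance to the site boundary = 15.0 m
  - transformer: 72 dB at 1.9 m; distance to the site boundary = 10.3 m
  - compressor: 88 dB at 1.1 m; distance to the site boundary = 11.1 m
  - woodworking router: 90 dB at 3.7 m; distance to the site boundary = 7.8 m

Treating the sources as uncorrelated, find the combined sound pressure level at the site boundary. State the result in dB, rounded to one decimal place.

84.6 dB

First find each source's level at the receiver (point-source: −20·log₁₀(r/r_ref)), then combine on an intensity basis.
diesel generator: 94 − 20·log₁₀(15.0/2.2) = 94 − 16.67 = 77.33 dB.
transformer: 72 − 20·log₁₀(10.3/1.9) = 72 − 14.68 = 57.32 dB.
compressor: 88 − 20·log₁₀(11.1/1.1) = 88 − 20.08 = 67.92 dB.
woodworking router: 90 − 20·log₁₀(7.8/3.7) = 90 − 6.48 = 83.52 dB.
Σ 10^(L/10) = 2.858e+08 → L_total = 10·log₁₀(2.858e+08) = 84.56 dB.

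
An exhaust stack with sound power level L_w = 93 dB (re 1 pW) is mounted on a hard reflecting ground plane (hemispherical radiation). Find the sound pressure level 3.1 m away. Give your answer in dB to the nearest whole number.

The power spreads over a hemisphere of area 2π·r², so L_p = L_w − 10·log₁₀(2π·r²).
2π·r² = 60.38 m², 10·log₁₀ of that is 17.809 dB.
L_p = 93 − 17.809 = 75.19 dB.

75 dB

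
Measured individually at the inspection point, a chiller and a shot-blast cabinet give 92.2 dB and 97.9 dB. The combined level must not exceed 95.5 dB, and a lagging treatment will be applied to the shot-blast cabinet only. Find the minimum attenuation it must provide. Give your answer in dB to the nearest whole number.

Fixed contribution from the other source: Σ 10^(L/10) = 10^(92.2/10) = 1.660e+09 (92.20 dB).
The limit corresponds to 10^(95.5/10) = 3.548e+09; subtracting the fixed part leaves 1.889e+09 for the shot-blast cabinet, i.e. 92.76 dB.
So the shot-blast cabinet must be reduced from 97.9 to 92.76 dB: IL = 5.14 dB.

5 dB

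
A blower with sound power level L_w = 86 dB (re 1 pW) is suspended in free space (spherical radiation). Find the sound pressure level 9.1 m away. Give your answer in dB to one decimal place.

55.8 dB

L_p = L_w − 10·log₁₀(4π·r²) with r = 9.1 m.
4π·r² = 1041 m², 10·log₁₀ of that is 30.173 dB.
L_p = 86 − 30.173 = 55.83 dB.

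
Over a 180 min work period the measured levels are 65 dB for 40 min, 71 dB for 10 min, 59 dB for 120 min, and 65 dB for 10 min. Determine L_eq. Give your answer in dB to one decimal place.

63.2 dB

L_eq = 10·log₁₀[(1/T)·Σ tᵢ·10^(Lᵢ/10)] with T = 180 min.
Σ tᵢ·10^(Lᵢ/10) = 40·10^(65/10) + 10·10^(71/10) + 120·10^(59/10) + 10·10^(65/10) = 3.793e+08.
L_eq = 10·log₁₀(3.793e+08/180) = 63.24 dB.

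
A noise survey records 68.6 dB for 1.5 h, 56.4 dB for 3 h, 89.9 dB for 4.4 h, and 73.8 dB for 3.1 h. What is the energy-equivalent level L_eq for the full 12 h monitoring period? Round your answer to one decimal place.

85.6 dB

Weight each interval's intensity by its duration and average over T = 12 h:
Σ tᵢ·10^(Lᵢ/10) = 1.5·10^(68.6/10) + 3·10^(56.4/10) + 4.4·10^(89.9/10) + 3.1·10^(73.8/10) = 4.386e+09.
L_eq = 10·log₁₀(4.386e+09/12) = 85.63 dB.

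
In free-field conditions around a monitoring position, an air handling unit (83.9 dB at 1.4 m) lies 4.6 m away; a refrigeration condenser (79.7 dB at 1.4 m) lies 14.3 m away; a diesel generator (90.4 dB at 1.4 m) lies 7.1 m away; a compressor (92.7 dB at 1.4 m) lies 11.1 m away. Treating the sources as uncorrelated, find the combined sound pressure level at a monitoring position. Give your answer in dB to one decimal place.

79.8 dB

Propagate each source to the receiver with L = L_ref − 20·log₁₀(r/r_ref), then add intensities.
air handling unit: 83.9 − 20·log₁₀(4.6/1.4) = 83.9 − 10.33 = 73.57 dB.
refrigeration condenser: 79.7 − 20·log₁₀(14.3/1.4) = 79.7 − 20.18 = 59.52 dB.
diesel generator: 90.4 − 20·log₁₀(7.1/1.4) = 90.4 − 14.10 = 76.30 dB.
compressor: 92.7 − 20·log₁₀(11.1/1.4) = 92.7 − 17.98 = 74.72 dB.
Σ 10^(L/10) = 9.589e+07 → L_total = 10·log₁₀(9.589e+07) = 79.82 dB.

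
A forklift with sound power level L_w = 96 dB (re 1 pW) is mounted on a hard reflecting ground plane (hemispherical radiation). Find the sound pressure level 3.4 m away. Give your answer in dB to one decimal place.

L_p = L_w − 10·log₁₀(2π·r²) with r = 3.4 m.
2π·r² = 72.63 m², 10·log₁₀ of that is 18.611 dB.
L_p = 96 − 18.611 = 77.39 dB.

77.4 dB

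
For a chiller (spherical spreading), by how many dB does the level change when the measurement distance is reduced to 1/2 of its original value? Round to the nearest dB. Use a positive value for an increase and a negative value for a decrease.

+6 dB

A point source loses 6 dB per doubling of distance; generally ΔL = −20·log₁₀(r₂/r₁).
ΔL = −20·log₁₀(0.5) = +6.02 dB.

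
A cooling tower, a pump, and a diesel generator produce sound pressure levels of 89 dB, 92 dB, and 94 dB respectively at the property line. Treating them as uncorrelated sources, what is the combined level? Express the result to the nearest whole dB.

Incoherent sources combine by intensity addition: L_total = 10·log₁₀(Σ 10^(L_i/10)).
Σ 10^(L/10) = 10^(89/10) + 10^(92/10) + 10^(94/10) = 4.891e+09.
L_total = 10·log₁₀(4.891e+09) = 96.89 dB.

97 dB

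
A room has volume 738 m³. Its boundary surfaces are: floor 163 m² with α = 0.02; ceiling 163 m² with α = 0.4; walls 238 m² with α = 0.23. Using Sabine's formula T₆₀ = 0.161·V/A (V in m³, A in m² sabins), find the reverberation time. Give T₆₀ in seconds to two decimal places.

0.96 s

Total absorption A = 163·0.02 + 163·0.4 + 238·0.23 = 123.20 m² sabins.
T₆₀ = 0.161·V/A = 0.161·738/123.20 = 0.964 s.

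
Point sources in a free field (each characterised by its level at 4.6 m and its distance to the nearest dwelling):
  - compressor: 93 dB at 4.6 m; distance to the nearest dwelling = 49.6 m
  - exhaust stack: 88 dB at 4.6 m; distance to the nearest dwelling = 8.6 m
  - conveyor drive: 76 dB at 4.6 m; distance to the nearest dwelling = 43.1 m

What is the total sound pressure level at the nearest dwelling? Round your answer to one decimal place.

Propagate each source to the receiver with L = L_ref − 20·log₁₀(r/r_ref), then add intensities.
compressor: 93 − 20·log₁₀(49.6/4.6) = 93 − 20.65 = 72.35 dB.
exhaust stack: 88 − 20·log₁₀(8.6/4.6) = 88 − 5.43 = 82.57 dB.
conveyor drive: 76 − 20·log₁₀(43.1/4.6) = 76 − 19.43 = 56.57 dB.
Σ 10^(L/10) = 1.981e+08 → L_total = 10·log₁₀(1.981e+08) = 82.97 dB.

83.0 dB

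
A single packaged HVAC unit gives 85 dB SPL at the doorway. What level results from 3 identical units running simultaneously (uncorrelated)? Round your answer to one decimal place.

L_total = L₁ + 10·log₁₀ N for N identical incoherent sources.
L_total = 85 + 10·log₁₀(3) = 85 + 4.771 = 89.77 dB SPL.

89.8 dB SPL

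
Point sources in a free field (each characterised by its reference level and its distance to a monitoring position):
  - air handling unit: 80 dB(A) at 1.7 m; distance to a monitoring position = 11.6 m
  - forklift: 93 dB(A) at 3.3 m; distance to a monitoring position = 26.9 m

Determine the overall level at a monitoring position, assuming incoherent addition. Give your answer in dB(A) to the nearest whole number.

75 dB(A)

Apply inverse-square spreading to bring every level to the receiver, then sum 10^(L/10).
air handling unit: 80 − 20·log₁₀(11.6/1.7) = 80 − 16.68 = 63.32 dB(A).
forklift: 93 − 20·log₁₀(26.9/3.3) = 93 − 18.22 = 74.78 dB(A).
Σ 10^(L/10) = 3.218e+07 → L_total = 10·log₁₀(3.218e+07) = 75.08 dB(A).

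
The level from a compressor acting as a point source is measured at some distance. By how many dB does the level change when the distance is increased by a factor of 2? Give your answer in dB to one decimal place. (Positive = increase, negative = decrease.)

-6.0 dB

Point-source spreading: ΔL = −20·log₁₀(r₂/r₁).
ΔL = −20·log₁₀(2) = -6.02 dB.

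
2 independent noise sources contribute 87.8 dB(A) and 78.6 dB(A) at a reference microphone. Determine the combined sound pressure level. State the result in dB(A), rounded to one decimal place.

Incoherent sources combine by intensity addition: L_total = 10·log₁₀(Σ 10^(L_i/10)).
Σ 10^(L/10) = 10^(87.8/10) + 10^(78.6/10) = 6.750e+08.
L_total = 10·log₁₀(6.750e+08) = 88.29 dB(A).

88.3 dB(A)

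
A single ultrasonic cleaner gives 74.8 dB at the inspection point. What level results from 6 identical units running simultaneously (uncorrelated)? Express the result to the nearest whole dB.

L_total = L₁ + 10·log₁₀ N for N identical incoherent sources.
L_total = 74.8 + 10·log₁₀(6) = 74.8 + 7.782 = 82.58 dB.

83 dB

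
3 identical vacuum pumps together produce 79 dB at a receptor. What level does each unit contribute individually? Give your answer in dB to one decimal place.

74.2 dB

3 equal contributions raise the level by 10·log₁₀ 3 = 4.771 dB, so each unit alone gives 79 − 4.771.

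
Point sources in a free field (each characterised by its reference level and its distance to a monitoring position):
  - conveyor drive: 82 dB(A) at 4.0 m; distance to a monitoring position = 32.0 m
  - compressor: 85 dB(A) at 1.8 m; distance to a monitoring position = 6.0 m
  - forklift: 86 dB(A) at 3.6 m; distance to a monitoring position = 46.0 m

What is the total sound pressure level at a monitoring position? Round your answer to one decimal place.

75.2 dB(A)

First find each source's level at the receiver (point-source: −20·log₁₀(r/r_ref)), then combine on an intensity basis.
conveyor drive: 82 − 20·log₁₀(32.0/4.0) = 82 − 18.06 = 63.94 dB(A).
compressor: 85 − 20·log₁₀(6.0/1.8) = 85 − 10.46 = 74.54 dB(A).
forklift: 86 − 20·log₁₀(46.0/3.6) = 86 − 22.13 = 63.87 dB(A).
Σ 10^(L/10) = 3.338e+07 → L_total = 10·log₁₀(3.338e+07) = 75.23 dB(A).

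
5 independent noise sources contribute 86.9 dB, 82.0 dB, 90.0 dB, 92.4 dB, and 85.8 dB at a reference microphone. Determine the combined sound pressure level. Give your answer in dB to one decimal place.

95.8 dB

For uncorrelated sources the intensities add, so convert each level to linear form, sum, and take 10·log₁₀ of the total.
Σ 10^(L/10) = 10^(86.9/10) + 10^(82.0/10) + 10^(90.0/10) + 10^(92.4/10) + 10^(85.8/10) = 3.766e+09.
L_total = 10·log₁₀(3.766e+09) = 95.76 dB.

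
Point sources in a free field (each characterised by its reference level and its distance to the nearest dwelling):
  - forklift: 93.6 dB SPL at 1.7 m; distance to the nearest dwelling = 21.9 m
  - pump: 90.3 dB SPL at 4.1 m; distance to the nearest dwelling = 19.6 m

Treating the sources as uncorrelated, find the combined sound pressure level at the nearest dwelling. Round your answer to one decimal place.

77.8 dB SPL

Apply inverse-square spreading to bring every level to the receiver, then sum 10^(L/10).
forklift: 93.6 − 20·log₁₀(21.9/1.7) = 93.6 − 22.20 = 71.40 dB SPL.
pump: 90.3 − 20·log₁₀(19.6/4.1) = 90.3 − 13.59 = 76.71 dB SPL.
Σ 10^(L/10) = 6.069e+07 → L_total = 10·log₁₀(6.069e+07) = 77.83 dB SPL.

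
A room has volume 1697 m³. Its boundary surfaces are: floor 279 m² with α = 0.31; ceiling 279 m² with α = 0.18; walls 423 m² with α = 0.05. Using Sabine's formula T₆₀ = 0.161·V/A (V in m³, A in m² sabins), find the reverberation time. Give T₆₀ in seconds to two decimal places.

1.73 s

A = Σ Sᵢαᵢ = 279·0.31 + 279·0.18 + 423·0.05 = 157.86 m².
T₆₀ = 0.161 × 1697 / 157.86 = 1.731 s.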